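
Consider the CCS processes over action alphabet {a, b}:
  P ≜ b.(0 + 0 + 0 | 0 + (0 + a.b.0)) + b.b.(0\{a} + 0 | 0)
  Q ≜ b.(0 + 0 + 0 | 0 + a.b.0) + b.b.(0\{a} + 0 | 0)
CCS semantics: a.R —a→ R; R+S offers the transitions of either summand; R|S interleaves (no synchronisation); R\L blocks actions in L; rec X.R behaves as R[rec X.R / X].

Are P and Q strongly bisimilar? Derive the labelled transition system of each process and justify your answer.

YES

LTS(P): 6 reachable states
  u0 = b.(0 + 0 + 0 | 0 + (0 + a.b.0)) + b.b.(0\{a} + 0 | 0) ⊢ -b-> u1, -b-> u2
  u1 = 0 + 0 + 0 | 0 + (0 + a.b.0) ⊢ -a-> u3
  u2 = b.(0\{a} + 0 | 0) ⊢ -b-> u4
  u3 = b.0 ⊢ -b-> u5
  u4 = 0\{a} + 0 | 0 ⊢ ·
  u5 = 0 ⊢ ·
LTS(Q): 6 reachable states
  v0 = b.(0 + 0 + 0 | 0 + a.b.0) + b.b.(0\{a} + 0 | 0) ⊢ -b-> v1, -b-> v2
  v1 = 0 + 0 + 0 | 0 + a.b.0 ⊢ -a-> v3
  v2 = b.(0\{a} + 0 | 0) ⊢ -b-> v4
  v3 = b.0 ⊢ -b-> v5
  v4 = 0\{a} + 0 | 0 ⊢ ·
  v5 = 0 ⊢ ·
Partition-refinement fixed point:
  B0 = {u0, v0}
  B1 = {u2, u3, v2, v3}
  B2 = {u4, u5, v4, v5}
  B3 = {u1, v1}
u0 ∈ B0, v0 ∈ B0 → same block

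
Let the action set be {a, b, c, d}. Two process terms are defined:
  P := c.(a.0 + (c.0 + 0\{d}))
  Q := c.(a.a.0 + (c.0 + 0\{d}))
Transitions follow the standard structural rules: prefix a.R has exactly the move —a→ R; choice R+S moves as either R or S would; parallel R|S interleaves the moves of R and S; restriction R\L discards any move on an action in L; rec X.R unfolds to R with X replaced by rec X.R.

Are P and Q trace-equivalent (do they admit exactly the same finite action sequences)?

LTS(P): 3 reachable states
  m0 = c.(a.0 + (c.0 + 0\{d})) → ··c··> m1
  m1 = a.0 + (c.0 + 0\{d}) → ··a··> m2, ··c··> m2
  m2 = 0 → ·
LTS(Q): 4 reachable states
  n0 = c.(a.a.0 + (c.0 + 0\{d})) → ··c··> n1
  n1 = a.a.0 + (c.0 + 0\{d}) → ··a··> n2, ··c··> n3
  n2 = a.0 → ··a··> n3
  n3 = 0 → ·
Trace ⟨caa⟩ through Q, begin at {n0}:
  after c @ step 1: {n1}
  after a @ step 2: {n2}
  after a @ step 3: {n3}
  — Q admits the full trace.
Trace ⟨caa⟩ through P, begin at {m0}:
  after c @ step 1: {m1}
  after a @ step 2: {m2}
  after a @ step 3: ∅  — P cannot continue

NO — witness ⟨caa⟩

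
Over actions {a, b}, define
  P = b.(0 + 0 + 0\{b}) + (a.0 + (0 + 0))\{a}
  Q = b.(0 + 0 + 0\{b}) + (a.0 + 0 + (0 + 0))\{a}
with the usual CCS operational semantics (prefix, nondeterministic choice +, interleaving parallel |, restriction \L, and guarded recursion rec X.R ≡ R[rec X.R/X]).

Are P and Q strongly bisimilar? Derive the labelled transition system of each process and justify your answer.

bisimilar

LTS(P): 2 reachable states
  s0 = b.(0 + 0 + 0\{b}) + (a.0 + (0 + 0))\{a} has moves -b-> s1
  s1 = 0 + 0 + 0\{b} has moves ∅
LTS(Q): 2 reachable states
  t0 = b.(0 + 0 + 0\{b}) + (a.0 + 0 + (0 + 0))\{a} has moves -b-> t1
  t1 = 0 + 0 + 0\{b} has moves ∅
Bisimilarity quotient blocks:
  B0 = {s0, t0}
  B1 = {s1, t1}
s0 ∈ B0, t0 ∈ B0 → same block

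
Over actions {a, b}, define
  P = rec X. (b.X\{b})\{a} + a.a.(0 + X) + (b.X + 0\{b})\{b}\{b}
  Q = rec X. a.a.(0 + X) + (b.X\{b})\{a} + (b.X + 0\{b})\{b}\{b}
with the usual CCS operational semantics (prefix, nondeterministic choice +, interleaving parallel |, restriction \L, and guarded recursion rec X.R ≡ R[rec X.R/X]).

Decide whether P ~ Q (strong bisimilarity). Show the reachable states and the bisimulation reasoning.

bisimilar

Reachable graph of P (4 states):
  m0 = rec X. (b.X\{b})\{a} + a.a.(0 + X) + (b.X + 0\{b})\{b}\{b} has moves —a→ m1, —b→ m2
  m1 = a.(0 + (rec X. (b.X\{b})\{a} + a.a.(0 + X) + (b.X + 0\{b})\{b}\{b})) has moves —a→ m3
  m2 = (rec X. (b.X\{b})\{a} + a.a.(0 + X) + (b.X + 0\{b})\{b}\{b})\{b}\{a} has moves ∅
  m3 = 0 + (rec X. (b.X\{b})\{a} + a.a.(0 + X) + (b.X + 0\{b})\{b}\{b}) has moves —a→ m1, —b→ m2
Reachable graph of Q (4 states):
  n0 = rec X. a.a.(0 + X) + (b.X\{b})\{a} + (b.X + 0\{b})\{b}\{b} has moves —a→ n1, —b→ n2
  n1 = a.(0 + (rec X. a.a.(0 + X) + (b.X\{b})\{a} + (b.X + 0\{b})\{b}\{b})) has moves —a→ n3
  n2 = (rec X. a.a.(0 + X) + (b.X\{b})\{a} + (b.X + 0\{b})\{b}\{b})\{b}\{a} has moves ∅
  n3 = 0 + (rec X. a.a.(0 + X) + (b.X\{b})\{a} + (b.X + 0\{b})\{b}\{b}) has moves —a→ n1, —b→ n2
Coarsest stable partition (strong bisimilarity classes):
  B0 = {m0, m3, n0, n3}
  B1 = {m2, n2}
  B2 = {m1, n1}
m0 ∈ B0, n0 ∈ B0 → same block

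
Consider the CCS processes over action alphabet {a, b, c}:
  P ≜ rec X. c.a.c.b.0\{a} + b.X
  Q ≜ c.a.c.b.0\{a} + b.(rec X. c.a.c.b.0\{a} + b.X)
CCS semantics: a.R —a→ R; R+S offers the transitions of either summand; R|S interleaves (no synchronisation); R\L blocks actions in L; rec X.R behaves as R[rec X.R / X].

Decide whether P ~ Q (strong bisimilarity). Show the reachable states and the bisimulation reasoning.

bisimilar

LTS(P): 5 reachable states
  p0 = rec X. c.a.c.b.0\{a} + b.X ⊢ ··b··> p0, ··c··> p1
  p1 = a.c.b.0\{a} ⊢ ··a··> p2
  p2 = c.b.0\{a} ⊢ ··c··> p3
  p3 = b.0\{a} ⊢ ··b··> p4
  p4 = 0\{a} ⊢ (no moves)
LTS(Q): 6 reachable states
  q0 = c.a.c.b.0\{a} + b.(rec X. c.a.c.b.0\{a} + b.X) ⊢ ··b··> q1, ··c··> q2
  q1 = rec X. c.a.c.b.0\{a} + b.X ⊢ ··b··> q1, ··c··> q2
  q2 = a.c.b.0\{a} ⊢ ··a··> q3
  q3 = c.b.0\{a} ⊢ ··c··> q4
  q4 = b.0\{a} ⊢ ··b··> q5
  q5 = 0\{a} ⊢ (no moves)
Coarsest stable partition (strong bisimilarity classes):
  B0 = {p0, q0, q1}
  B1 = {p1, q2}
  B2 = {p2, q3}
  B3 = {p3, q4}
  B4 = {p4, q5}
p0 ∈ B0, q0 ∈ B0 → same block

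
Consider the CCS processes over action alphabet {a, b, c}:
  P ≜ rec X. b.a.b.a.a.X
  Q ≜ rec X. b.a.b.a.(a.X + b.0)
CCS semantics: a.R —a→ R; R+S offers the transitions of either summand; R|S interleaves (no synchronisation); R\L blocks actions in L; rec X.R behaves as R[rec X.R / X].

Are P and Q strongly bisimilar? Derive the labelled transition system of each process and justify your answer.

LTS(P): 5 reachable states
  m0 = rec X. b.a.b.a.a.X ⊢ =b=> m1
  m1 = a.b.a.a.(rec X. b.a.b.a.a.X) ⊢ =a=> m2
  m2 = b.a.a.(rec X. b.a.b.a.a.X) ⊢ =b=> m3
  m3 = a.a.(rec X. b.a.b.a.a.X) ⊢ =a=> m4
  m4 = a.(rec X. b.a.b.a.a.X) ⊢ =a=> m0
LTS(Q): 6 reachable states
  n0 = rec X. b.a.b.a.(a.X + b.0) ⊢ =b=> n1
  n1 = a.b.a.(a.(rec X. b.a.b.a.(a.X + b.0)) + b.0) ⊢ =a=> n2
  n2 = b.a.(a.(rec X. b.a.b.a.(a.X + b.0)) + b.0) ⊢ =b=> n3
  n3 = a.(a.(rec X. b.a.b.a.(a.X + b.0)) + b.0) ⊢ =a=> n4
  n4 = a.(rec X. b.a.b.a.(a.X + b.0)) + b.0 ⊢ =a=> n0, =b=> n5
  n5 = 0 ⊢ ∅
Bisimilarity quotient blocks:
  B0 = {m0}
  B1 = {m1}
  B2 = {m2}
  B3 = {m3}
  B4 = {m4}
  B5 = {n0}
  B6 = {n1}
  B7 = {n2}
  B8 = {n3}
  B9 = {n4}
  B10 = {n5}
m0 ∈ B0, n0 ∈ B5 → different blocks

NO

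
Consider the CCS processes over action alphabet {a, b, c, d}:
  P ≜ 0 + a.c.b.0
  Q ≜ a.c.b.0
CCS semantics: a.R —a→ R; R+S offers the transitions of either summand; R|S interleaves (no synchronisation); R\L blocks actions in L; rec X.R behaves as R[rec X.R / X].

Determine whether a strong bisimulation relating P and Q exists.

Reachable graph of P (4 states):
  u0 = 0 + a.c.b.0 has moves ··a··> u1
  u1 = c.b.0 has moves ··c··> u2
  u2 = b.0 has moves ··b··> u3
  u3 = 0 has moves stopped
Reachable graph of Q (4 states):
  v0 = a.c.b.0 has moves ··a··> v1
  v1 = c.b.0 has moves ··c··> v2
  v2 = b.0 has moves ··b··> v3
  v3 = 0 has moves stopped
Partition-refinement fixed point:
  B0 = {u0, v0}
  B1 = {u1, v1}
  B2 = {u2, v2}
  B3 = {u3, v3}
u0 ∈ B0, v0 ∈ B0 → same block

bisimilar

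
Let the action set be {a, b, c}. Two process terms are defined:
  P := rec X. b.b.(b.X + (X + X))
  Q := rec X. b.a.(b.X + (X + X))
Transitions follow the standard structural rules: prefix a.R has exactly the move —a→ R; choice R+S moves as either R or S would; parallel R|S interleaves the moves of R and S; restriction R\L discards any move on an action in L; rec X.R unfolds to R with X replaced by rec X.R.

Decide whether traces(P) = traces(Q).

LTS(P): 3 reachable states
  m0 = rec X. b.b.(b.X + (X + X)) | --b--▸ m1
  m1 = b.(b.(rec X. b.b.(b.X + (X + X))) + ((rec X. b.b.(b.X + (X + X))) + (rec X. b.b.(b.X + (X + X))))) | --b--▸ m2
  m2 = b.(rec X. b.b.(b.X + (X + X))) + ((rec X. b.b.(b.X + (X + X))) + (rec X. b.b.(b.X + (X + X)))) | --b--▸ m0, --b--▸ m1
LTS(Q): 3 reachable states
  n0 = rec X. b.a.(b.X + (X + X)) | --b--▸ n1
  n1 = a.(b.(rec X. b.a.(b.X + (X + X))) + ((rec X. b.a.(b.X + (X + X))) + (rec X. b.a.(b.X + (X + X))))) | --a--▸ n2
  n2 = b.(rec X. b.a.(b.X + (X + X))) + ((rec X. b.a.(b.X + (X + X))) + (rec X. b.a.(b.X + (X + X)))) | --b--▸ n0, --b--▸ n1
Run σ = ⟨bb⟩ on P: start {m0}
  [1] b ⇒ {m1}
  [2] b ⇒ {m2}
  ✓ P
Run σ = ⟨bb⟩ on Q: start {n0}
  [1] b ⇒ {n1}
  [2] b ⇒ no successor for Q

traces(P) ≠ traces(Q) — witness ⟨bb⟩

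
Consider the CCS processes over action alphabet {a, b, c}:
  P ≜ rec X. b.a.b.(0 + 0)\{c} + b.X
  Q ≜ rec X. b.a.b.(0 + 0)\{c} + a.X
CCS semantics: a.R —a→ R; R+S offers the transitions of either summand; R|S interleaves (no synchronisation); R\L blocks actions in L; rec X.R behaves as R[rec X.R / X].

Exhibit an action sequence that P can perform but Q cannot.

LTS(P): 4 reachable states
  s0 = rec X. b.a.b.(0 + 0)\{c} + b.X :: =b=> s0, =b=> s1
  s1 = a.b.(0 + 0)\{c} :: =a=> s2
  s2 = b.(0 + 0)\{c} :: =b=> s3
  s3 = (0 + 0)\{c} :: (no moves)
LTS(Q): 4 reachable states
  t0 = rec X. b.a.b.(0 + 0)\{c} + a.X :: =a=> t0, =b=> t1
  t1 = a.b.(0 + 0)\{c} :: =a=> t2
  t2 = b.(0 + 0)\{c} :: =b=> t3
  t3 = (0 + 0)\{c} :: (no moves)
Run σ = ⟨bb⟩ on P: start {s0}
  step 1 (b): {s0, s1}
  step 2 (b): {s0, s1}
  ✓ P
Run σ = ⟨bb⟩ on Q: start {t0}
  step 1 (b): {t1}
  step 2 (b): no successor for Q

bb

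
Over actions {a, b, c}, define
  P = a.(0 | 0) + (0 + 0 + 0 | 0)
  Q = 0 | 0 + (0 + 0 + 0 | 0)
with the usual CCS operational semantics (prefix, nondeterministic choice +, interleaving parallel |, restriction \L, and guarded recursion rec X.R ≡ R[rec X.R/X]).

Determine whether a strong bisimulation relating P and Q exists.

P's transition system — 2 states:
  p0 = a.(0 | 0) + (0 + 0 + 0 | 0) | =a=> p1
  p1 = 0 | 0 | ∅
Q's transition system — 1 states:
  q0 = 0 | 0 + (0 + 0 + 0 | 0) | ∅
Bisimilarity quotient blocks:
  B0 = {p0}
  B1 = {p1, q0}
p0 ∈ B0, q0 ∈ B1 → different blocks

P ≁ Q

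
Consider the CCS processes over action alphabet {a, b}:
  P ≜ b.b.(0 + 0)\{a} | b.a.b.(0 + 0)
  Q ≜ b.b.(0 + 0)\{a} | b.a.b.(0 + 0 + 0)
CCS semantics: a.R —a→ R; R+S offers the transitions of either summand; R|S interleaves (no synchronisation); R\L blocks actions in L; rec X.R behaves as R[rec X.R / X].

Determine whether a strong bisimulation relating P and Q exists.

P ~ Q

P's transition system — 12 states:
  p0 = b.b.(0 + 0)\{a} | b.a.b.(0 + 0) ⊢ --b--▸ p1, --b--▸ p2
  p1 = b.(0 + 0)\{a} | b.a.b.(0 + 0) ⊢ --b--▸ p3, --b--▸ p4
  p2 = b.b.(0 + 0)\{a} | a.b.(0 + 0) ⊢ --a--▸ p5, --b--▸ p4
  p3 = (0 + 0)\{a} | b.a.b.(0 + 0) ⊢ --b--▸ p6
  p4 = b.(0 + 0)\{a} | a.b.(0 + 0) ⊢ --a--▸ p7, --b--▸ p6
  p5 = b.b.(0 + 0)\{a} | b.(0 + 0) ⊢ --b--▸ p7, --b--▸ p8
  p6 = (0 + 0)\{a} | a.b.(0 + 0) ⊢ --a--▸ p9
  p7 = b.(0 + 0)\{a} | b.(0 + 0) ⊢ --b--▸ p10, --b--▸ p9
  p8 = b.b.(0 + 0)\{a} | (0 + 0) ⊢ --b--▸ p10
  p9 = (0 + 0)\{a} | b.(0 + 0) ⊢ --b--▸ p11
  p10 = b.(0 + 0)\{a} | (0 + 0) ⊢ --b--▸ p11
  p11 = (0 + 0)\{a} | (0 + 0) ⊢ ∅
Q's transition system — 12 states:
  q0 = b.b.(0 + 0)\{a} | b.a.b.(0 + 0 + 0) ⊢ --b--▸ q1, --b--▸ q2
  q1 = b.(0 + 0)\{a} | b.a.b.(0 + 0 + 0) ⊢ --b--▸ q3, --b--▸ q4
  q2 = b.b.(0 + 0)\{a} | a.b.(0 + 0 + 0) ⊢ --a--▸ q5, --b--▸ q4
  q3 = (0 + 0)\{a} | b.a.b.(0 + 0 + 0) ⊢ --b--▸ q6
  q4 = b.(0 + 0)\{a} | a.b.(0 + 0 + 0) ⊢ --a--▸ q7, --b--▸ q6
  q5 = b.b.(0 + 0)\{a} | b.(0 + 0 + 0) ⊢ --b--▸ q7, --b--▸ q8
  q6 = (0 + 0)\{a} | a.b.(0 + 0 + 0) ⊢ --a--▸ q9
  q7 = b.(0 + 0)\{a} | b.(0 + 0 + 0) ⊢ --b--▸ q10, --b--▸ q9
  q8 = b.b.(0 + 0)\{a} | (0 + 0 + 0) ⊢ --b--▸ q10
  q9 = (0 + 0)\{a} | b.(0 + 0 + 0) ⊢ --b--▸ q11
  q10 = b.(0 + 0)\{a} | (0 + 0 + 0) ⊢ --b--▸ q11
  q11 = (0 + 0)\{a} | (0 + 0 + 0) ⊢ ∅
Partition-refinement fixed point:
  B0 = {p0, q0}
  B1 = {p1, q1}
  B2 = {p4, q4}
  B3 = {p6, q6}
  B4 = {p10, p9, q10, q9}
  B5 = {p11, q11}
  B6 = {p7, p8, q7, q8}
  B7 = {p3, q3}
  B8 = {p2, q2}
  B9 = {p5, q5}
p0 ∈ B0, q0 ∈ B0 → same block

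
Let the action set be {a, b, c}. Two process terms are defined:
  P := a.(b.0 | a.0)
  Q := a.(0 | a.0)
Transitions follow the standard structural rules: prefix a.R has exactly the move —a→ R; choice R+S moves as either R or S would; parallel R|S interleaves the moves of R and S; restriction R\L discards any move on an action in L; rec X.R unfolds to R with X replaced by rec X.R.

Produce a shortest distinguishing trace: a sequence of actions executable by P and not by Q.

Reachable graph of P (5 states):
  p0 = a.(b.0 | a.0) :: —a→ p1
  p1 = b.0 | a.0 :: —a→ p2, —b→ p3
  p2 = b.0 | 0 :: —b→ p4
  p3 = 0 | a.0 :: —a→ p4
  p4 = 0 | 0 :: stopped
Reachable graph of Q (3 states):
  q0 = a.(0 | a.0) :: —a→ q1
  q1 = 0 | a.0 :: —a→ q2
  q2 = 0 | 0 :: stopped
Run σ = ⟨ab⟩ on P: start {p0}
  step 1 (a): {p1}
  step 2 (b): {p3}
  — P admits the full trace.
Run σ = ⟨ab⟩ on Q: start {q0}
  step 1 (a): {q1}
  step 2 (b): no successor for Q

ab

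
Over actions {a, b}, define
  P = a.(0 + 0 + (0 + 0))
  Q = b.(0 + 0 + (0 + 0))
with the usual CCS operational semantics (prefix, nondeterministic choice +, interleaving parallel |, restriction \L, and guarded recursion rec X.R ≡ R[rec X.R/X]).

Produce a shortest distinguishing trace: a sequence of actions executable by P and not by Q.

P's transition system — 2 states:
  u0 = a.(0 + 0 + (0 + 0)) :: -a-> u1
  u1 = 0 + 0 + (0 + 0) :: ·
Q's transition system — 2 states:
  v0 = b.(0 + 0 + (0 + 0)) :: -b-> v1
  v1 = 0 + 0 + (0 + 0) :: ·
Run σ = ⟨a⟩ on P: start {u0}
  after a @ step 1: {u1}
  — P admits the full trace.
Run σ = ⟨a⟩ on Q: start {v0}
  after a @ step 1: no successor for Q

a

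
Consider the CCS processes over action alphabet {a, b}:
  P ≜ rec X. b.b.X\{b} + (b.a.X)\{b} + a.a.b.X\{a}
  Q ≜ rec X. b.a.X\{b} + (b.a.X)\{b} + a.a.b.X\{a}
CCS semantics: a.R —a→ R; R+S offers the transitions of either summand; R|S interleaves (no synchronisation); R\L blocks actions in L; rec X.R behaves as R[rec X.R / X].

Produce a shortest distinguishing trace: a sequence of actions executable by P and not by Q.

Reachable graph of P (10 states):
  s0 = rec X. b.b.X\{b} + (b.a.X)\{b} + a.a.b.X\{a} ⊢ -a-> s1, -b-> s2
  s1 = a.b.(rec X. b.b.X\{b} + (b.a.X)\{b} + a.a.b.X\{a})\{a} ⊢ -a-> s3
  s2 = b.(rec X. b.b.X\{b} + (b.a.X)\{b} + a.a.b.X\{a})\{b} ⊢ -b-> s4
  s3 = b.(rec X. b.b.X\{b} + (b.a.X)\{b} + a.a.b.X\{a})\{a} ⊢ -b-> s5
  s4 = (rec X. b.b.X\{b} + (b.a.X)\{b} + a.a.b.X\{a})\{b} ⊢ -a-> s6
  s5 = (rec X. b.b.X\{b} + (b.a.X)\{b} + a.a.b.X\{a})\{a} ⊢ -b-> s7
  s6 = (a.b.(rec X. b.b.X\{b} + (b.a.X)\{b} + a.a.b.X\{a})\{a})\{b} ⊢ -a-> s8
  s7 = (b.(rec X. b.b.X\{b} + (b.a.X)\{b} + a.a.b.X\{a})\{b})\{a} ⊢ -b-> s9
  s8 = (b.(rec X. b.b.X\{b} + (b.a.X)\{b} + a.a.b.X\{a})\{a})\{b} ⊢ deadlocked
  s9 = (rec X. b.b.X\{b} + (b.a.X)\{b} + a.a.b.X\{a})\{b}\{a} ⊢ deadlocked
Reachable graph of Q (9 states):
  t0 = rec X. b.a.X\{b} + (b.a.X)\{b} + a.a.b.X\{a} ⊢ -a-> t1, -b-> t2
  t1 = a.b.(rec X. b.a.X\{b} + (b.a.X)\{b} + a.a.b.X\{a})\{a} ⊢ -a-> t3
  t2 = a.(rec X. b.a.X\{b} + (b.a.X)\{b} + a.a.b.X\{a})\{b} ⊢ -a-> t4
  t3 = b.(rec X. b.a.X\{b} + (b.a.X)\{b} + a.a.b.X\{a})\{a} ⊢ -b-> t5
  t4 = (rec X. b.a.X\{b} + (b.a.X)\{b} + a.a.b.X\{a})\{b} ⊢ -a-> t6
  t5 = (rec X. b.a.X\{b} + (b.a.X)\{b} + a.a.b.X\{a})\{a} ⊢ -b-> t7
  t6 = (a.b.(rec X. b.a.X\{b} + (b.a.X)\{b} + a.a.b.X\{a})\{a})\{b} ⊢ -a-> t8
  t7 = (a.(rec X. b.a.X\{b} + (b.a.X)\{b} + a.a.b.X\{a})\{b})\{a} ⊢ deadlocked
  t8 = (b.(rec X. b.a.X\{b} + (b.a.X)\{b} + a.a.b.X\{a})\{a})\{b} ⊢ deadlocked
Executing bb from P (initial set {s0}):
  step 1 (b): {s2}
  step 2 (b): {s4}
  P completes σ.
Executing bb from Q (initial set {t0}):
  step 1 (b): {t2}
  step 2 (b): ∅  — Q cannot continue

bb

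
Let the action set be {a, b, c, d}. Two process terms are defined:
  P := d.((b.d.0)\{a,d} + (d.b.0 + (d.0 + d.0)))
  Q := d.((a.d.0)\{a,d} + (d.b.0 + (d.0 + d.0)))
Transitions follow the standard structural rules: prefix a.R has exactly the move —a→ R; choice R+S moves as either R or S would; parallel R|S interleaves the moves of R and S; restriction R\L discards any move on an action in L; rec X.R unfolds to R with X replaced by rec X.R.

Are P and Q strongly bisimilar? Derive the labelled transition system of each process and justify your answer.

Reachable graph of P (5 states):
  m0 = d.((b.d.0)\{a,d} + (d.b.0 + (d.0 + d.0))) → --d--▸ m1
  m1 = (b.d.0)\{a,d} + (d.b.0 + (d.0 + d.0)) → --b--▸ m2, --d--▸ m3, --d--▸ m4
  m2 = (d.0)\{a,d} → deadlocked
  m3 = 0 → deadlocked
  m4 = b.0 → --b--▸ m3
Reachable graph of Q (4 states):
  n0 = d.((a.d.0)\{a,d} + (d.b.0 + (d.0 + d.0))) → --d--▸ n1
  n1 = (a.d.0)\{a,d} + (d.b.0 + (d.0 + d.0)) → --d--▸ n2, --d--▸ n3
  n2 = 0 → deadlocked
  n3 = b.0 → --b--▸ n2
Bisimilarity quotient blocks:
  B0 = {m0}
  B1 = {m1}
  B2 = {m2, m3, n2}
  B3 = {m4, n3}
  B4 = {n0}
  B5 = {n1}
m0 ∈ B0, n0 ∈ B4 → different blocks

NO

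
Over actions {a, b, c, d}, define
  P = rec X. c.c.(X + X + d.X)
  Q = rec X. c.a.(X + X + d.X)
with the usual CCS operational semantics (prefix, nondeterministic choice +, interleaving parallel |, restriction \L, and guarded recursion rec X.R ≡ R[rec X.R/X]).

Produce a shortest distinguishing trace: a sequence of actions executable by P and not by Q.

cc

LTS(P): 3 reachable states
  p0 = rec X. c.c.(X + X + d.X) → -c-> p1
  p1 = c.((rec X. c.c.(X + X + d.X)) + (rec X. c.c.(X + X + d.X)) + d.(rec X. c.c.(X + X + d.X))) → -c-> p2
  p2 = (rec X. c.c.(X + X + d.X)) + (rec X. c.c.(X + X + d.X)) + d.(rec X. c.c.(X + X + d.X)) → -c-> p1, -d-> p0
LTS(Q): 3 reachable states
  q0 = rec X. c.a.(X + X + d.X) → -c-> q1
  q1 = a.((rec X. c.a.(X + X + d.X)) + (rec X. c.a.(X + X + d.X)) + d.(rec X. c.a.(X + X + d.X))) → -a-> q2
  q2 = (rec X. c.a.(X + X + d.X)) + (rec X. c.a.(X + X + d.X)) + d.(rec X. c.a.(X + X + d.X)) → -c-> q1, -d-> q0
Run σ = ⟨cc⟩ on P: start {p0}
  [1] c ⇒ {p1}
  [2] c ⇒ {p2}
  ✓ P
Run σ = ⟨cc⟩ on Q: start {q0}
  [1] c ⇒ {q1}
  [2] c ⇒ ∅ (Q stuck)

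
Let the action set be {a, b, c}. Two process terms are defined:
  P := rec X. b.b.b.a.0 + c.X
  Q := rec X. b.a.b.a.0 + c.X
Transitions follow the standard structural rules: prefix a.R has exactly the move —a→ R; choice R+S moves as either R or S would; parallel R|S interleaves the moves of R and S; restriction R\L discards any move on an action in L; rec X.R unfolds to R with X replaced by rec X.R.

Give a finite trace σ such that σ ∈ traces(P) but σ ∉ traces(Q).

bb

LTS(P): 5 reachable states
  s0 = rec X. b.b.b.a.0 + c.X | —b→ s1, —c→ s0
  s1 = b.b.a.0 | —b→ s2
  s2 = b.a.0 | —b→ s3
  s3 = a.0 | —a→ s4
  s4 = 0 | (no moves)
LTS(Q): 5 reachable states
  t0 = rec X. b.a.b.a.0 + c.X | —b→ t1, —c→ t0
  t1 = a.b.a.0 | —a→ t2
  t2 = b.a.0 | —b→ t3
  t3 = a.0 | —a→ t4
  t4 = 0 | (no moves)
Trace ⟨bb⟩ through P, begin at {s0}:
  after b @ step 1: {s1}
  after b @ step 2: {s2}
  — P admits the full trace.
Trace ⟨bb⟩ through Q, begin at {t0}:
  after b @ step 1: {t1}
  after b @ step 2: no successor for Q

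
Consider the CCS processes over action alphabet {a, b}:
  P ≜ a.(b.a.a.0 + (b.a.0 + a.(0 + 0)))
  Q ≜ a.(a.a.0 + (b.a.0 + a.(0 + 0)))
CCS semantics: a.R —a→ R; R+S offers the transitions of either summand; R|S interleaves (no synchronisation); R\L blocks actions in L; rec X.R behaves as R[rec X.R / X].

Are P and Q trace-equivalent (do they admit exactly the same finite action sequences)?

trace-distinct — witness ⟨abaa⟩

P's transition system — 6 states:
  p0 = a.(b.a.a.0 + (b.a.0 + a.(0 + 0))) ⊢ --a--▸ p1
  p1 = b.a.a.0 + (b.a.0 + a.(0 + 0)) ⊢ --a--▸ p2, --b--▸ p3, --b--▸ p4
  p2 = 0 + 0 ⊢ (no moves)
  p3 = a.0 ⊢ --a--▸ p5
  p4 = a.a.0 ⊢ --a--▸ p3
  p5 = 0 ⊢ (no moves)
Q's transition system — 5 states:
  q0 = a.(a.a.0 + (b.a.0 + a.(0 + 0))) ⊢ --a--▸ q1
  q1 = a.a.0 + (b.a.0 + a.(0 + 0)) ⊢ --a--▸ q2, --a--▸ q3, --b--▸ q3
  q2 = 0 + 0 ⊢ (no moves)
  q3 = a.0 ⊢ --a--▸ q4
  q4 = 0 ⊢ (no moves)
Trace ⟨abaa⟩ through P, begin at {p0}:
  [1] a ⇒ {p1}
  [2] b ⇒ {p3, p4}
  [3] a ⇒ {p3, p5}
  [4] a ⇒ {p5}
  P completes σ.
Trace ⟨abaa⟩ through Q, begin at {q0}:
  [1] a ⇒ {q1}
  [2] b ⇒ {q3}
  [3] a ⇒ {q4}
  [4] a ⇒ ∅  — Q cannot continue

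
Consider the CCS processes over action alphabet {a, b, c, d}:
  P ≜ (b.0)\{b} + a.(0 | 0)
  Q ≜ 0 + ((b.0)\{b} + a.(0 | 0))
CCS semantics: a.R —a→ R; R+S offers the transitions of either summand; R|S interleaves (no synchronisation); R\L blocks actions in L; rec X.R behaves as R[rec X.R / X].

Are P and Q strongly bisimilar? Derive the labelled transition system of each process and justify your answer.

Reachable graph of P (2 states):
  u0 = (b.0)\{b} + a.(0 | 0) :: =a=> u1
  u1 = 0 | 0 :: ·
Reachable graph of Q (2 states):
  v0 = 0 + ((b.0)\{b} + a.(0 | 0)) :: =a=> v1
  v1 = 0 | 0 :: ·
Bisimilarity quotient blocks:
  B0 = {u0, v0}
  B1 = {u1, v1}
u0 ∈ B0, v0 ∈ B0 → same block

bisimilar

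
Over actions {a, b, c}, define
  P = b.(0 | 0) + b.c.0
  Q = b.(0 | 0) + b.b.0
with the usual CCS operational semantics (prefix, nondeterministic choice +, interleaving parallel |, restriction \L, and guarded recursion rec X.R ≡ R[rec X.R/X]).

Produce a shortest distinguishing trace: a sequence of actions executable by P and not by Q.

P's transition system — 4 states:
  p0 = b.(0 | 0) + b.c.0 :: =b=> p1, =b=> p2
  p1 = 0 | 0 :: deadlocked
  p2 = c.0 :: =c=> p3
  p3 = 0 :: deadlocked
Q's transition system — 4 states:
  q0 = b.(0 | 0) + b.b.0 :: =b=> q1, =b=> q2
  q1 = 0 | 0 :: deadlocked
  q2 = b.0 :: =b=> q3
  q3 = 0 :: deadlocked
Executing bc from P (initial set {p0}):
  [1] b ⇒ {p1, p2}
  [2] c ⇒ {p3}
  — P admits the full trace.
Executing bc from Q (initial set {q0}):
  [1] b ⇒ {q1, q2}
  [2] c ⇒ ∅ (Q stuck)

bc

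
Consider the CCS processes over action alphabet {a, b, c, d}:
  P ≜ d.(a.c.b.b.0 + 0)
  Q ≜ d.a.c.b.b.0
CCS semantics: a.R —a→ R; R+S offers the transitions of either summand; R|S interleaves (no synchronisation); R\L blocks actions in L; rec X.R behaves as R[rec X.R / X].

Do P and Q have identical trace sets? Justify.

LTS(P): 6 reachable states
  m0 = d.(a.c.b.b.0 + 0) → --d--▸ m1
  m1 = a.c.b.b.0 + 0 → --a--▸ m2
  m2 = c.b.b.0 → --c--▸ m3
  m3 = b.b.0 → --b--▸ m4
  m4 = b.0 → --b--▸ m5
  m5 = 0 → ·
LTS(Q): 6 reachable states
  n0 = d.a.c.b.b.0 → --d--▸ n1
  n1 = a.c.b.b.0 → --a--▸ n2
  n2 = c.b.b.0 → --c--▸ n3
  n3 = b.b.0 → --b--▸ n4
  n4 = b.0 → --b--▸ n5
  n5 = 0 → ·
Bisimilarity quotient blocks:
  B0 = {m0, n0}
  B1 = {m1, n1}
  B2 = {m2, n2}
  B3 = {m3, n3}
  B4 = {m4, n4}
  B5 = {m5, n5}
m0 ∈ B0, n0 ∈ B0 → same block
Bisimilar ⇒ trace-equivalent.

traces(P) = traces(Q)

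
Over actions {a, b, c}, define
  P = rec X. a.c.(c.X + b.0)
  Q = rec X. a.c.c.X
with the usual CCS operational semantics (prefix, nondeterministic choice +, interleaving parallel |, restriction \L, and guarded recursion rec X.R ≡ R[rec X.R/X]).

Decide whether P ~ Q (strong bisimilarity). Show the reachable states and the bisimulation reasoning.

P's transition system — 4 states:
  s0 = rec X. a.c.(c.X + b.0) → =a=> s1
  s1 = c.(c.(rec X. a.c.(c.X + b.0)) + b.0) → =c=> s2
  s2 = c.(rec X. a.c.(c.X + b.0)) + b.0 → =b=> s3, =c=> s0
  s3 = 0 → ∅
Q's transition system — 3 states:
  t0 = rec X. a.c.c.X → =a=> t1
  t1 = c.c.(rec X. a.c.c.X) → =c=> t2
  t2 = c.(rec X. a.c.c.X) → =c=> t0
Partition-refinement fixed point:
  B0 = {s0}
  B1 = {s1}
  B2 = {s2}
  B3 = {s3}
  B4 = {t0}
  B5 = {t1}
  B6 = {t2}
s0 ∈ B0, t0 ∈ B4 → different blocks

not bisimilar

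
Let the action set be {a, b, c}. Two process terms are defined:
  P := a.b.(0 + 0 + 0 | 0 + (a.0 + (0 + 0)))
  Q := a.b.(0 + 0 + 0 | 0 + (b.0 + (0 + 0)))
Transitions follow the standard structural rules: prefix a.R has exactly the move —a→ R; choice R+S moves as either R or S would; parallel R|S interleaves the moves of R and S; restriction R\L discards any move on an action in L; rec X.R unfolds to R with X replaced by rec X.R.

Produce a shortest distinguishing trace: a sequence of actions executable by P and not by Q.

LTS(P): 4 reachable states
  p0 = a.b.(0 + 0 + 0 | 0 + (a.0 + (0 + 0))) ⊢ —a→ p1
  p1 = b.(0 + 0 + 0 | 0 + (a.0 + (0 + 0))) ⊢ —b→ p2
  p2 = 0 + 0 + 0 | 0 + (a.0 + (0 + 0)) ⊢ —a→ p3
  p3 = 0 ⊢ deadlocked
LTS(Q): 4 reachable states
  q0 = a.b.(0 + 0 + 0 | 0 + (b.0 + (0 + 0))) ⊢ —a→ q1
  q1 = b.(0 + 0 + 0 | 0 + (b.0 + (0 + 0))) ⊢ —b→ q2
  q2 = 0 + 0 + 0 | 0 + (b.0 + (0 + 0)) ⊢ —b→ q3
  q3 = 0 ⊢ deadlocked
Run σ = ⟨aba⟩ on P: start {p0}
  [1] a ⇒ {p1}
  [2] b ⇒ {p2}
  [3] a ⇒ {p3}
  — P admits the full trace.
Run σ = ⟨aba⟩ on Q: start {q0}
  [1] a ⇒ {q1}
  [2] b ⇒ {q2}
  [3] a ⇒ no successor for Q

aba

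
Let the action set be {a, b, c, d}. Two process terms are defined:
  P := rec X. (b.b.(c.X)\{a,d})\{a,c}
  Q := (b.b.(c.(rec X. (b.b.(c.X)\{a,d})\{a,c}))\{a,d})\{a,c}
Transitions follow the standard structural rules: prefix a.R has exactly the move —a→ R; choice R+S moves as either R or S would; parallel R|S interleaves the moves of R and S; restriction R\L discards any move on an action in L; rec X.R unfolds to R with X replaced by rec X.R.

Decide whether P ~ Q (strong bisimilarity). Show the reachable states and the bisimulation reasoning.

YES

LTS(P): 3 reachable states
  s0 = rec X. (b.b.(c.X)\{a,d})\{a,c} → —b→ s1
  s1 = (b.(c.(rec X. (b.b.(c.X)\{a,d})\{a,c}))\{a,d})\{a,c} → —b→ s2
  s2 = (c.(rec X. (b.b.(c.X)\{a,d})\{a,c}))\{a,d}\{a,c} → deadlocked
LTS(Q): 3 reachable states
  t0 = (b.b.(c.(rec X. (b.b.(c.X)\{a,d})\{a,c}))\{a,d})\{a,c} → —b→ t1
  t1 = (b.(c.(rec X. (b.b.(c.X)\{a,d})\{a,c}))\{a,d})\{a,c} → —b→ t2
  t2 = (c.(rec X. (b.b.(c.X)\{a,d})\{a,c}))\{a,d}\{a,c} → deadlocked
Coarsest stable partition (strong bisimilarity classes):
  B0 = {s0, t0}
  B1 = {s1, t1}
  B2 = {s2, t2}
s0 ∈ B0, t0 ∈ B0 → same block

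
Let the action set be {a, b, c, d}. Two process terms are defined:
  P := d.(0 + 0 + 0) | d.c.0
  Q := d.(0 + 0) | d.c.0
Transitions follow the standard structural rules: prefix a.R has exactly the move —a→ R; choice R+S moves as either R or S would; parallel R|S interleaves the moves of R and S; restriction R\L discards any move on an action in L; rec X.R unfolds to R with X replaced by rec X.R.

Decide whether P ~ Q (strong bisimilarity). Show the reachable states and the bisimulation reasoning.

Reachable graph of P (6 states):
  m0 = d.(0 + 0 + 0) | d.c.0 :: ··d··> m1, ··d··> m2
  m1 = (0 + 0 + 0) | d.c.0 :: ··d··> m3
  m2 = d.(0 + 0 + 0) | c.0 :: ··c··> m4, ··d··> m3
  m3 = (0 + 0 + 0) | c.0 :: ··c··> m5
  m4 = d.(0 + 0 + 0) | 0 :: ··d··> m5
  m5 = (0 + 0 + 0) | 0 :: (no moves)
Reachable graph of Q (6 states):
  n0 = d.(0 + 0) | d.c.0 :: ··d··> n1, ··d··> n2
  n1 = (0 + 0) | d.c.0 :: ··d··> n3
  n2 = d.(0 + 0) | c.0 :: ··c··> n4, ··d··> n3
  n3 = (0 + 0) | c.0 :: ··c··> n5
  n4 = d.(0 + 0) | 0 :: ··d··> n5
  n5 = (0 + 0) | 0 :: (no moves)
Coarsest stable partition (strong bisimilarity classes):
  B0 = {m0, n0}
  B1 = {m1, n1}
  B2 = {m3, n3}
  B3 = {m5, n5}
  B4 = {m2, n2}
  B5 = {m4, n4}
m0 ∈ B0, n0 ∈ B0 → same block

bisimilar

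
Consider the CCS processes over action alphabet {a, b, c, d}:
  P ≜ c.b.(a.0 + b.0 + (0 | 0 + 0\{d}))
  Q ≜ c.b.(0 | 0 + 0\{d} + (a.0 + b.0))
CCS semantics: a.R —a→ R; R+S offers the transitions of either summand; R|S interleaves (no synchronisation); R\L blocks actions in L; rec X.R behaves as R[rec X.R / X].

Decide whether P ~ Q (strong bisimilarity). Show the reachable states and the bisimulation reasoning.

LTS(P): 4 reachable states
  m0 = c.b.(a.0 + b.0 + (0 | 0 + 0\{d})) has moves =c=> m1
  m1 = b.(a.0 + b.0 + (0 | 0 + 0\{d})) has moves =b=> m2
  m2 = a.0 + b.0 + (0 | 0 + 0\{d}) has moves =a=> m3, =b=> m3
  m3 = 0 has moves ∅
LTS(Q): 4 reachable states
  n0 = c.b.(0 | 0 + 0\{d} + (a.0 + b.0)) has moves =c=> n1
  n1 = b.(0 | 0 + 0\{d} + (a.0 + b.0)) has moves =b=> n2
  n2 = 0 | 0 + 0\{d} + (a.0 + b.0) has moves =a=> n3, =b=> n3
  n3 = 0 has moves ∅
Partition-refinement fixed point:
  B0 = {m0, n0}
  B1 = {m1, n1}
  B2 = {m2, n2}
  B3 = {m3, n3}
m0 ∈ B0, n0 ∈ B0 → same block

P ~ Q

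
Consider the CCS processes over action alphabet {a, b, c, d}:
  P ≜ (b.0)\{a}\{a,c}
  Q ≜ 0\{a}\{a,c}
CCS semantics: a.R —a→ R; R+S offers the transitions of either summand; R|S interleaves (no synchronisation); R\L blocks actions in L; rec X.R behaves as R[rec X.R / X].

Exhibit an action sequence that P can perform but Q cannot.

b

LTS(P): 2 reachable states
  s0 = (b.0)\{a}\{a,c} :: -b-> s1
  s1 = 0\{a}\{a,c} :: ·
LTS(Q): 1 reachable states
  t0 = 0\{a}\{a,c} :: ·
Executing b from P (initial set {s0}):
  step 1 (b): {s1}
  ✓ P
Executing b from Q (initial set {t0}):
  step 1 (b): ∅  — Q cannot continue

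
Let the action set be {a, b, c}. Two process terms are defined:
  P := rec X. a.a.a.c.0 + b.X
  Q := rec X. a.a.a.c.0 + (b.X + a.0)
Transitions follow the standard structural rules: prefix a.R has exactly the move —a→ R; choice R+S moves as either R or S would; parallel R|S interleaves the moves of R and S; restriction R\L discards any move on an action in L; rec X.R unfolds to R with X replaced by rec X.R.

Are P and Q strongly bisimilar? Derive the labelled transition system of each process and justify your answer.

P ≁ Q

Reachable graph of P (5 states):
  s0 = rec X. a.a.a.c.0 + b.X :: --a--▸ s1, --b--▸ s0
  s1 = a.a.c.0 :: --a--▸ s2
  s2 = a.c.0 :: --a--▸ s3
  s3 = c.0 :: --c--▸ s4
  s4 = 0 :: (no moves)
Reachable graph of Q (5 states):
  t0 = rec X. a.a.a.c.0 + (b.X + a.0) :: --a--▸ t1, --a--▸ t2, --b--▸ t0
  t1 = 0 :: (no moves)
  t2 = a.a.c.0 :: --a--▸ t3
  t3 = a.c.0 :: --a--▸ t4
  t4 = c.0 :: --c--▸ t1
Partition-refinement fixed point:
  B0 = {s0}
  B1 = {s1, t2}
  B2 = {s2, t3}
  B3 = {s3, t4}
  B4 = {s4, t1}
  B5 = {t0}
s0 ∈ B0, t0 ∈ B5 → different blocks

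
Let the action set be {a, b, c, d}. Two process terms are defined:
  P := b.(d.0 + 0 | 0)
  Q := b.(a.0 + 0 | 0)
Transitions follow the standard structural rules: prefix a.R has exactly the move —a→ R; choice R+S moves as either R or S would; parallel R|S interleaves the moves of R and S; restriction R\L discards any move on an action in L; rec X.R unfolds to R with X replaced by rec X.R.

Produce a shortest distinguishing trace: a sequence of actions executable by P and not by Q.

bd

Reachable graph of P (3 states):
  p0 = b.(d.0 + 0 | 0) ⊢ ··b··> p1
  p1 = d.0 + 0 | 0 ⊢ ··d··> p2
  p2 = 0 ⊢ (no moves)
Reachable graph of Q (3 states):
  q0 = b.(a.0 + 0 | 0) ⊢ ··b··> q1
  q1 = a.0 + 0 | 0 ⊢ ··a··> q2
  q2 = 0 ⊢ (no moves)
Run σ = ⟨bd⟩ on P: start {p0}
  step 1 (b): {p1}
  step 2 (d): {p2}
  — P admits the full trace.
Run σ = ⟨bd⟩ on Q: start {q0}
  step 1 (b): {q1}
  step 2 (d): no successor for Q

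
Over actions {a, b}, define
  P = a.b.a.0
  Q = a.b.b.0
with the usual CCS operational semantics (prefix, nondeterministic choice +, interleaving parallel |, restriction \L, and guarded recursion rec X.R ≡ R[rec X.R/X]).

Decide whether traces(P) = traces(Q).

trace-distinct — witness ⟨aba⟩

LTS(P): 4 reachable states
  p0 = a.b.a.0 → ··a··> p1
  p1 = b.a.0 → ··b··> p2
  p2 = a.0 → ··a··> p3
  p3 = 0 → ·
LTS(Q): 4 reachable states
  q0 = a.b.b.0 → ··a··> q1
  q1 = b.b.0 → ··b··> q2
  q2 = b.0 → ··b··> q3
  q3 = 0 → ·
Trace ⟨aba⟩ through P, begin at {p0}:
  step 1 (a): {p1}
  step 2 (b): {p2}
  step 3 (a): {p3}
  — P admits the full trace.
Trace ⟨aba⟩ through Q, begin at {q0}:
  step 1 (a): {q1}
  step 2 (b): {q2}
  step 3 (a): ∅ (Q stuck)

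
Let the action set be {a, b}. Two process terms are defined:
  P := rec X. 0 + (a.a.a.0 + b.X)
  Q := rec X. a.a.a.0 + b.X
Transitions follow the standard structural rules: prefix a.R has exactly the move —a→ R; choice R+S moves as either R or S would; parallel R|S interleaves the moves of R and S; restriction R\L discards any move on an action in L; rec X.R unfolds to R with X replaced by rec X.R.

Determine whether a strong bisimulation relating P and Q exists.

YES

P's transition system — 4 states:
  u0 = rec X. 0 + (a.a.a.0 + b.X) :: —a→ u1, —b→ u0
  u1 = a.a.0 :: —a→ u2
  u2 = a.0 :: —a→ u3
  u3 = 0 :: (no moves)
Q's transition system — 4 states:
  v0 = rec X. a.a.a.0 + b.X :: —a→ v1, —b→ v0
  v1 = a.a.0 :: —a→ v2
  v2 = a.0 :: —a→ v3
  v3 = 0 :: (no moves)
Coarsest stable partition (strong bisimilarity classes):
  B0 = {u0, v0}
  B1 = {u1, v1}
  B2 = {u2, v2}
  B3 = {u3, v3}
u0 ∈ B0, v0 ∈ B0 → same block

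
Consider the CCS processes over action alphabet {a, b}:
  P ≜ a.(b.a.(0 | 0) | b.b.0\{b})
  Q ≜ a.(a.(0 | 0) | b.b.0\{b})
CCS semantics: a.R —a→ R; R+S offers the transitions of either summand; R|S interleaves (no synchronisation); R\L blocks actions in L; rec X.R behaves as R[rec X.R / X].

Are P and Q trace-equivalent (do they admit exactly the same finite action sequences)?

NO — witness ⟨abbb⟩

Reachable graph of P (10 states):
  m0 = a.(b.a.(0 | 0) | b.b.0\{b}) :: =a=> m1
  m1 = b.a.(0 | 0) | b.b.0\{b} :: =b=> m2, =b=> m3
  m2 = a.(0 | 0) | b.b.0\{b} :: =a=> m4, =b=> m5
  m3 = b.a.(0 | 0) | b.0\{b} :: =b=> m5, =b=> m6
  m4 = 0 | 0 | b.b.0\{b} :: =b=> m7
  m5 = a.(0 | 0) | b.0\{b} :: =a=> m7, =b=> m8
  m6 = b.a.(0 | 0) | 0\{b} :: =b=> m8
  m7 = 0 | 0 | b.0\{b} :: =b=> m9
  m8 = a.(0 | 0) | 0\{b} :: =a=> m9
  m9 = 0 | 0 | 0\{b} :: ·
Reachable graph of Q (7 states):
  n0 = a.(a.(0 | 0) | b.b.0\{b}) :: =a=> n1
  n1 = a.(0 | 0) | b.b.0\{b} :: =a=> n2, =b=> n3
  n2 = 0 | 0 | b.b.0\{b} :: =b=> n4
  n3 = a.(0 | 0) | b.0\{b} :: =a=> n4, =b=> n5
  n4 = 0 | 0 | b.0\{b} :: =b=> n6
  n5 = a.(0 | 0) | 0\{b} :: =a=> n6
  n6 = 0 | 0 | 0\{b} :: ·
Executing abbb from P (initial set {m0}):
  [1] a ⇒ {m1}
  [2] b ⇒ {m2, m3}
  [3] b ⇒ {m5, m6}
  [4] b ⇒ {m8}
  ✓ P
Executing abbb from Q (initial set {n0}):
  [1] a ⇒ {n1}
  [2] b ⇒ {n3}
  [3] b ⇒ {n5}
  [4] b ⇒ ∅  — Q cannot continue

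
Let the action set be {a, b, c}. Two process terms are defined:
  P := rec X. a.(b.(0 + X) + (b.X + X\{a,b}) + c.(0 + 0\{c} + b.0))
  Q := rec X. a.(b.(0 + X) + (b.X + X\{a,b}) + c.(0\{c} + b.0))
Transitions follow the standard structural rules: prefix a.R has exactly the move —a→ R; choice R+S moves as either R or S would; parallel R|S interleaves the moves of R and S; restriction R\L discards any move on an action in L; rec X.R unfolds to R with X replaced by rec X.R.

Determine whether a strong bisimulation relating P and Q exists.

YES

P's transition system — 5 states:
  p0 = rec X. a.(b.(0 + X) + (b.X + X\{a,b}) + c.(0 + 0\{c} + b.0)) | -a-> p1
  p1 = b.(0 + (rec X. a.(b.(0 + X) + (b.X + X\{a,b}) + c.(0 + 0\{c} + b.0)))) + (b.(rec X. a.(b.(0 + X) + (b.X + X\{a,b}) + c.(0 + 0\{c} + b.0))) + (rec X. a.(b.(0 + X) + (b.X + X\{a,b}) + c.(0 + 0\{c} + b.0)))\{a,b}) + c.(0 + 0\{c} + b.0) | -b-> p0, -b-> p2, -c-> p3
  p2 = 0 + (rec X. a.(b.(0 + X) + (b.X + X\{a,b}) + c.(0 + 0\{c} + b.0))) | -a-> p1
  p3 = 0 + 0\{c} + b.0 | -b-> p4
  p4 = 0 | deadlocked
Q's transition system — 5 states:
  q0 = rec X. a.(b.(0 + X) + (b.X + X\{a,b}) + c.(0\{c} + b.0)) | -a-> q1
  q1 = b.(0 + (rec X. a.(b.(0 + X) + (b.X + X\{a,b}) + c.(0\{c} + b.0)))) + (b.(rec X. a.(b.(0 + X) + (b.X + X\{a,b}) + c.(0\{c} + b.0))) + (rec X. a.(b.(0 + X) + (b.X + X\{a,b}) + c.(0\{c} + b.0)))\{a,b}) + c.(0\{c} + b.0) | -b-> q0, -b-> q2, -c-> q3
  q2 = 0 + (rec X. a.(b.(0 + X) + (b.X + X\{a,b}) + c.(0\{c} + b.0))) | -a-> q1
  q3 = 0\{c} + b.0 | -b-> q4
  q4 = 0 | deadlocked
Coarsest stable partition (strong bisimilarity classes):
  B0 = {p0, p2, q0, q2}
  B1 = {p1, q1}
  B2 = {p3, q3}
  B3 = {p4, q4}
p0 ∈ B0, q0 ∈ B0 → same block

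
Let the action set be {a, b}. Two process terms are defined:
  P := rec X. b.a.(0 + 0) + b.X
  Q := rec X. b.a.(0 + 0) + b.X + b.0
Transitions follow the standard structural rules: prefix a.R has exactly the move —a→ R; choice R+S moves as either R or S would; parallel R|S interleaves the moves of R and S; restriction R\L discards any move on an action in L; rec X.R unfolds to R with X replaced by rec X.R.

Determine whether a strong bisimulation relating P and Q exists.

NO

Reachable graph of P (3 states):
  s0 = rec X. b.a.(0 + 0) + b.X ⊢ -b-> s0, -b-> s1
  s1 = a.(0 + 0) ⊢ -a-> s2
  s2 = 0 + 0 ⊢ deadlocked
Reachable graph of Q (4 states):
  t0 = rec X. b.a.(0 + 0) + b.X + b.0 ⊢ -b-> t0, -b-> t1, -b-> t2
  t1 = 0 ⊢ deadlocked
  t2 = a.(0 + 0) ⊢ -a-> t3
  t3 = 0 + 0 ⊢ deadlocked
Partition-refinement fixed point:
  B0 = {s0}
  B1 = {s1, t2}
  B2 = {s2, t1, t3}
  B3 = {t0}
s0 ∈ B0, t0 ∈ B3 → different blocks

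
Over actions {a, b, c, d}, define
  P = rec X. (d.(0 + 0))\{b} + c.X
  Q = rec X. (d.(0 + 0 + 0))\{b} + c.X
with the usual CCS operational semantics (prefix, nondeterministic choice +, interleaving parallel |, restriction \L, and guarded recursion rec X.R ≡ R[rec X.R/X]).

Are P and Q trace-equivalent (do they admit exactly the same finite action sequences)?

YES

LTS(P): 2 reachable states
  p0 = rec X. (d.(0 + 0))\{b} + c.X has moves —c→ p0, —d→ p1
  p1 = (0 + 0)\{b} has moves deadlocked
LTS(Q): 2 reachable states
  q0 = rec X. (d.(0 + 0 + 0))\{b} + c.X has moves —c→ q0, —d→ q1
  q1 = (0 + 0 + 0)\{b} has moves deadlocked
Coarsest stable partition (strong bisimilarity classes):
  B0 = {p0, q0}
  B1 = {p1, q1}
p0 ∈ B0, q0 ∈ B0 → same block
Bisimilar ⇒ trace-equivalent.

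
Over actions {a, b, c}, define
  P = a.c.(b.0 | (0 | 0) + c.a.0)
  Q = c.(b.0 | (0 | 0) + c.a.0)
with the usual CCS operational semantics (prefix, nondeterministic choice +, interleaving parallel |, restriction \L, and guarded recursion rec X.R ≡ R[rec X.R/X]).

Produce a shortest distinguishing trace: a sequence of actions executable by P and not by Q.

Reachable graph of P (6 states):
  m0 = a.c.(b.0 | (0 | 0) + c.a.0) | =a=> m1
  m1 = c.(b.0 | (0 | 0) + c.a.0) | =c=> m2
  m2 = b.0 | (0 | 0) + c.a.0 | =b=> m3, =c=> m4
  m3 = 0 | (0 | 0) | ∅
  m4 = a.0 | =a=> m5
  m5 = 0 | ∅
Reachable graph of Q (5 states):
  n0 = c.(b.0 | (0 | 0) + c.a.0) | =c=> n1
  n1 = b.0 | (0 | 0) + c.a.0 | =b=> n2, =c=> n3
  n2 = 0 | (0 | 0) | ∅
  n3 = a.0 | =a=> n4
  n4 = 0 | ∅
Trace ⟨a⟩ through P, begin at {m0}:
  after a @ step 1: {m1}
  — P admits the full trace.
Trace ⟨a⟩ through Q, begin at {n0}:
  after a @ step 1: ∅  — Q cannot continue

a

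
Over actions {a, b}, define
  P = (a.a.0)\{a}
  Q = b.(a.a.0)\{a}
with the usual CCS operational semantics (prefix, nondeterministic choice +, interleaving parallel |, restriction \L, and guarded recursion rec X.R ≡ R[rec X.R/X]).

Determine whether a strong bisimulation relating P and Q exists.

P's transition system — 1 states:
  p0 = (a.a.0)\{a} :: deadlocked
Q's transition system — 2 states:
  q0 = b.(a.a.0)\{a} :: =b=> q1
  q1 = (a.a.0)\{a} :: deadlocked
Partition-refinement fixed point:
  B0 = {p0, q1}
  B1 = {q0}
p0 ∈ B0, q0 ∈ B1 → different blocks

P ≁ Q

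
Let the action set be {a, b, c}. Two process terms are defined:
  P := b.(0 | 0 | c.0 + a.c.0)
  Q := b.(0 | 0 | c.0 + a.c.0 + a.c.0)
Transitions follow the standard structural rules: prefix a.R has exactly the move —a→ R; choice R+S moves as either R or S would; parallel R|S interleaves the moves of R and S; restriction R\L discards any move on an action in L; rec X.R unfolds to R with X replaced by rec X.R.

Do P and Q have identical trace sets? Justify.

trace-equivalent

Reachable graph of P (5 states):
  m0 = b.(0 | 0 | c.0 + a.c.0) → ··b··> m1
  m1 = 0 | 0 | c.0 + a.c.0 → ··a··> m2, ··c··> m3
  m2 = c.0 → ··c··> m4
  m3 = 0 | 0 | 0 → deadlocked
  m4 = 0 → deadlocked
Reachable graph of Q (5 states):
  n0 = b.(0 | 0 | c.0 + a.c.0 + a.c.0) → ··b··> n1
  n1 = 0 | 0 | c.0 + a.c.0 + a.c.0 → ··a··> n2, ··c··> n3
  n2 = c.0 → ··c··> n4
  n3 = 0 | 0 | 0 → deadlocked
  n4 = 0 → deadlocked
Partition-refinement fixed point:
  B0 = {m0, n0}
  B1 = {m1, n1}
  B2 = {m3, m4, n3, n4}
  B3 = {m2, n2}
m0 ∈ B0, n0 ∈ B0 → same block
Bisimilar ⇒ trace-equivalent.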